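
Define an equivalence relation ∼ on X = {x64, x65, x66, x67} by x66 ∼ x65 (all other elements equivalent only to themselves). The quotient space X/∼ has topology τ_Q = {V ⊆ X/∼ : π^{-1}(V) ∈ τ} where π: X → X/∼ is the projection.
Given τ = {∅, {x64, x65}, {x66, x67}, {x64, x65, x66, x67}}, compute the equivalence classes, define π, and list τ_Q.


X/∼ = {[x64], [x65=x66], [x67]}; |τ_Q| = 2.

Equivalence classes: [x64], [x65=x66], [x67].
Quotient map π: X → X/∼ sends x64 ↦ [x64], x65 ↦ [x65=x66], x66 ↦ [x65=x66], x67 ↦ [x67].
For each subset V ⊆ X/∼, compute π^{-1}(V) ⊆ X and check whether π^{-1}(V) ∈ τ. V is open in τ_Q iff π^{-1}(V) ∈ τ.
  V = {}: π^{-1}(V) = ∅ ∈ τ ✓.
  V = {[x64]}: π^{-1}(V) = {x64} ∉ τ ✗.
  V = {[x65=x66]}: π^{-1}(V) = {x65, x66} ∉ τ ✗.
  V = {[x64], [x65=x66]}: π^{-1}(V) = {x64, x65, x66} ∉ τ ✗.
  V = {[x67]}: π^{-1}(V) = {x67} ∉ τ ✗.
  V = {[x64], [x67]}: π^{-1}(V) = {x64, x67} ∉ τ ✗.
  V = {[x65=x66], [x67]}: π^{-1}(V) = {x65, x66, x67} ∉ τ ✗.
  V = {[x64], [x65=x66], [x67]}: π^{-1}(V) = {x64, x65, x66, x67} ∈ τ ✓.
Open sets in the quotient: τ_Q = {{}, {[x64], [x65=x66], [x67]}} (2 elements).


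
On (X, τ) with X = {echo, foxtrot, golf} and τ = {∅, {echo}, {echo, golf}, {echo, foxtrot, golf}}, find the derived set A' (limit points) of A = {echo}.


A' = {foxtrot, golf}

For each x ∈ X, list the open sets U ∈ τ with x ∈ U, then check whether U ∩ (A ∖ {x}) ≠ ∅ for every such U.
  x = echo: open {echo} ∋ x has {echo} ∩ (A ∖ {echo}) = ∅, so x is NOT a limit point.
  x = foxtrot: opens ∋ x are {echo, foxtrot, golf}; each meets A ∖ {foxtrot}, so x IS a limit point.
  x = golf: opens ∋ x are {echo, golf}, {echo, foxtrot, golf}; each meets A ∖ {golf}, so x IS a limit point.
Collecting: A' = {foxtrot, golf}.


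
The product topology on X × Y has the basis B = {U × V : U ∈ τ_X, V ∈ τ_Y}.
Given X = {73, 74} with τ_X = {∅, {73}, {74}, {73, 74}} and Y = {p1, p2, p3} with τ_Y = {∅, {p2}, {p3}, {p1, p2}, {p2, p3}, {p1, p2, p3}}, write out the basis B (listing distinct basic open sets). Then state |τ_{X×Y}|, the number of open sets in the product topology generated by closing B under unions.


Basis B = {∅ × ∅, {73} × {p2}, {73} × {p3}, {74} × {p2}, {74} × {p3}, {73} × {p1, p2}, {73} × {p2, p3}, {73, 74} × {p2}, {73, 74} × {p3}, {74} × {p1, p2}, {74} × {p2, p3}, {73} × {p1, p2, p3}, {74} × {p1, p2, p3}, {73, 74} × {p1, p2}, {73, 74} × {p2, p3}, {73, 74} × {p1, p2, p3}}; |τ_{X×Y}| = 36.

Enumerate products U × V with U ∈ τ_X, V ∈ τ_Y (deduplicated):
  ∅ × ∅ = {} (∅)
  {73} × {p2} = {(73,p2)}
  {73} × {p3} = {(73,p3)}
  {74} × {p2} = {(74,p2)}
  {74} × {p3} = {(74,p3)}
  {73} × {p1, p2} = {(73,p1), (73,p2)}
  {73} × {p2, p3} = {(73,p2), (73,p3)}
  {73, 74} × {p2} = {(73,p2), (74,p2)}
  {73, 74} × {p3} = {(73,p3), (74,p3)}
  {74} × {p1, p2} = {(74,p1), (74,p2)}
  {74} × {p2, p3} = {(74,p2), (74,p3)}
  {73} × {p1, p2, p3} = {(73,p1), (73,p2), (73,p3)}
  {74} × {p1, p2, p3} = {(74,p1), (74,p2), (74,p3)}
  {73, 74} × {p1, p2} = {(73,p1), (73,p2), (74,p1), (74,p2)}
  {73, 74} × {p2, p3} = {(73,p2), (73,p3), (74,p2), (74,p3)}
  {73, 74} × {p1, p2, p3} = {(73,p1), (73,p2), (73,p3), (74,p1), (74,p2), (74,p3)}
These 16 distinct sets form the basis B.
Close under arbitrary unions to get τ_{X×Y}; counting gives |τ_{X×Y}| = 36.


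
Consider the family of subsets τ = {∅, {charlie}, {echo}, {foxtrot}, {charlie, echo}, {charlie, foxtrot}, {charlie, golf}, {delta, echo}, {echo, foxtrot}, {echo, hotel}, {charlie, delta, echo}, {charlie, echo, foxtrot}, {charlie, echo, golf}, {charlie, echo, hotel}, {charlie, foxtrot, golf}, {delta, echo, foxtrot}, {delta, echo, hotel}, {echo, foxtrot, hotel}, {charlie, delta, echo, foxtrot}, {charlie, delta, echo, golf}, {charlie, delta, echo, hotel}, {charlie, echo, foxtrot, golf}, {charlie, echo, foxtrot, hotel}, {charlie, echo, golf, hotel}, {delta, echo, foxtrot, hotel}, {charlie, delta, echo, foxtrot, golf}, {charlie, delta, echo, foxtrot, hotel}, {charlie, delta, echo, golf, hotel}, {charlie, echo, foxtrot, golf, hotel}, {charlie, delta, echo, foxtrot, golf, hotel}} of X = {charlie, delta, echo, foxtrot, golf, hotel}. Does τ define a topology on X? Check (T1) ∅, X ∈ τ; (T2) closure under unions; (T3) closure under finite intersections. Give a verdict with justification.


τ IS a topology on X.

Axiom (T1): ∅ ∈ τ? Yes; X ∈ τ? Yes.
Axiom (T2/T3): check pairwise unions and intersections of members of τ.
All pairwise intersections and unions checked — each lies in τ. Therefore τ satisfies (T1), (T2), (T3): it IS a topology on X.


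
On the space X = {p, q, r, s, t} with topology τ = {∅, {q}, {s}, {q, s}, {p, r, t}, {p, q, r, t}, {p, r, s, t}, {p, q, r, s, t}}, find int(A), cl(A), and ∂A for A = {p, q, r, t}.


int(A) = {p, q, r, t}, cl(A) = {p, q, r, t}, ∂A = ∅.

Closed sets in (X, τ) are complements of opens:
  closed(X, τ) = {∅, {q}, {s}, {q, s}, {p, r, t}, {p, q, r, t}, {p, r, s, t}, {p, q, r, s, t}}.
int(A) = ⋃ {U ∈ τ : U ⊆ A}. Opens contained in A: ∅, {q}, {p, r, t}, {p, q, r, t}.
Taking the union of these: int(A) = {p, q, r, t}.
cl(A) = ⋂ {C closed : A ⊆ C}. Closed sets containing A: {p, q, r, t}, {p, q, r, s, t}.
Intersecting these: cl(A) = {p, q, r, t}.
∂A = cl(A) ∖ int(A) = {p, q, r, t} ∖ {p, q, r, t} = ∅.


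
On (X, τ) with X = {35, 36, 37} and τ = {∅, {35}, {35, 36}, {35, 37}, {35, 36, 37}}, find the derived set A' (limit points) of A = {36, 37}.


A' = ∅

For each x ∈ X, list the open sets U ∈ τ with x ∈ U, then check whether U ∩ (A ∖ {x}) ≠ ∅ for every such U.
  x = 35: open {35} ∋ x has {35} ∩ (A ∖ {35}) = ∅, so x is NOT a limit point.
  x = 36: open {35, 36} ∋ x has {35, 36} ∩ (A ∖ {36}) = ∅, so x is NOT a limit point.
  x = 37: open {35, 37} ∋ x has {35, 37} ∩ (A ∖ {37}) = ∅, so x is NOT a limit point.
Collecting: A' = ∅.


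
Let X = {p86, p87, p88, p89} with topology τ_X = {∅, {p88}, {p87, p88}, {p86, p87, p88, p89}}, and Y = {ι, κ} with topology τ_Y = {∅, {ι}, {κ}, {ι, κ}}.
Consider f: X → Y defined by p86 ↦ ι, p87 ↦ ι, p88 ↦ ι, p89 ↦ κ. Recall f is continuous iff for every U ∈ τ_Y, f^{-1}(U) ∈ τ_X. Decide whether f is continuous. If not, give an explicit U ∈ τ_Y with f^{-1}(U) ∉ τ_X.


f is NOT continuous.

Compute f^{-1}(U) for each U ∈ τ_Y:
  U = ∅: f^{-1}(U) = ∅ ∈ τ_X ✓.
  U = {ι}: f^{-1}(U) = {p86, p87, p88} ∉ τ_X ✗.
  U = {κ}: f^{-1}(U) = {p89} ∉ τ_X ✗.
  U = {ι, κ}: f^{-1}(U) = {p86, p87, p88, p89} ∈ τ_X ✓.
Found U = {ι} with f^{-1}(U) = {p86, p87, p88} not in τ_X. Therefore f is NOT continuous.


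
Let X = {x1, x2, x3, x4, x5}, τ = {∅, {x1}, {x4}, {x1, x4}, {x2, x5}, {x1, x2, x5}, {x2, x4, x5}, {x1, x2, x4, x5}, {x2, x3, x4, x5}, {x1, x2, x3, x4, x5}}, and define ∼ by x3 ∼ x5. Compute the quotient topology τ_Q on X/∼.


X/∼ = {[x1], [x2], [x3=x5], [x4]}; |τ_Q| = 6.

Equivalence classes: [x1], [x2], [x3=x5], [x4].
Quotient map π: X → X/∼ sends x1 ↦ [x1], x2 ↦ [x2], x3 ↦ [x3=x5], x4 ↦ [x4], x5 ↦ [x3=x5].
For each subset V ⊆ X/∼, compute π^{-1}(V) ⊆ X and check whether π^{-1}(V) ∈ τ. V is open in τ_Q iff π^{-1}(V) ∈ τ.
  V = {}: π^{-1}(V) = ∅ ∈ τ ✓.
  V = {[x1]}: π^{-1}(V) = {x1} ∈ τ ✓.
  V = {[x2]}: π^{-1}(V) = {x2} ∉ τ ✗.
  V = {[x1], [x2]}: π^{-1}(V) = {x1, x2} ∉ τ ✗.
  V = {[x3=x5]}: π^{-1}(V) = {x3, x5} ∉ τ ✗.
  V = {[x1], [x3=x5]}: π^{-1}(V) = {x1, x3, x5} ∉ τ ✗.
  V = {[x2], [x3=x5]}: π^{-1}(V) = {x2, x3, x5} ∉ τ ✗.
  V = {[x1], [x2], [x3=x5]}: π^{-1}(V) = {x1, x2, x3, x5} ∉ τ ✗.
  V = {[x4]}: π^{-1}(V) = {x4} ∈ τ ✓.
  V = {[x1], [x4]}: π^{-1}(V) = {x1, x4} ∈ τ ✓.
  V = {[x2], [x4]}: π^{-1}(V) = {x2, x4} ∉ τ ✗.
  V = {[x1], [x2], [x4]}: π^{-1}(V) = {x1, x2, x4} ∉ τ ✗.
  V = {[x3=x5], [x4]}: π^{-1}(V) = {x3, x4, x5} ∉ τ ✗.
  V = {[x1], [x3=x5], [x4]}: π^{-1}(V) = {x1, x3, x4, x5} ∉ τ ✗.
  V = {[x2], [x3=x5], [x4]}: π^{-1}(V) = {x2, x3, x4, x5} ∈ τ ✓.
  V = {[x1], [x2], [x3=x5], [x4]}: π^{-1}(V) = {x1, x2, x3, x4, x5} ∈ τ ✓.
Open sets in the quotient: τ_Q = {{}, {[x1]}, {[x4]}, {[x1], [x4]}, {[x2], [x3=x5], [x4]}, {[x1], [x2], [x3=x5], [x4]}} (6 elements).


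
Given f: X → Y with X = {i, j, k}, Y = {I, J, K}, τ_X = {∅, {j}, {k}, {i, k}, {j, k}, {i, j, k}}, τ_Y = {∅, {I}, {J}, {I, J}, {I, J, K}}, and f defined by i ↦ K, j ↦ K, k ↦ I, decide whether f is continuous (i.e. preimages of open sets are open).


f IS continuous.

Compute f^{-1}(U) for each U ∈ τ_Y:
  U = ∅: f^{-1}(U) = ∅ ∈ τ_X ✓.
  U = {I}: f^{-1}(U) = {k} ∈ τ_X ✓.
  U = {J}: f^{-1}(U) = ∅ ∈ τ_X ✓.
  U = {I, J}: f^{-1}(U) = {k} ∈ τ_X ✓.
  U = {I, J, K}: f^{-1}(U) = {i, j, k} ∈ τ_X ✓.
Every preimage lies in τ_X, so f IS continuous.


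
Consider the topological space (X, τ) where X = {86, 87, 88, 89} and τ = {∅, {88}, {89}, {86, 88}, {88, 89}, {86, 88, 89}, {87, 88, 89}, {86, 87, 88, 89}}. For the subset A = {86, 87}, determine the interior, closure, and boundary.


int(A) = ∅, cl(A) = {86, 87}, ∂A = {86, 87}.

Closed sets in (X, τ) are complements of opens:
  closed(X, τ) = {∅, {86}, {87}, {86, 87}, {87, 89}, {86, 87, 88}, {86, 87, 89}, {86, 87, 88, 89}}.
int(A) = ⋃ {U ∈ τ : U ⊆ A}. Opens contained in A: ∅.
Taking the union of these: int(A) = ∅.
cl(A) = ⋂ {C closed : A ⊆ C}. Closed sets containing A: {86, 87}, {86, 87, 88}, {86, 87, 89}, {86, 87, 88, 89}.
Intersecting these: cl(A) = {86, 87}.
∂A = cl(A) ∖ int(A) = {86, 87} ∖ ∅ = {86, 87}.


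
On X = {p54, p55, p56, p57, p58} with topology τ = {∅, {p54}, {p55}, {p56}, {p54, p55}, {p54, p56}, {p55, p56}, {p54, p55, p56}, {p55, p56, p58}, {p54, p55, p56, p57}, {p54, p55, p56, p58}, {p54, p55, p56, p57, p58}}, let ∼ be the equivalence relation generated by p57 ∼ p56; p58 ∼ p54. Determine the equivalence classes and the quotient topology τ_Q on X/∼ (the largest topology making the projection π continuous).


X/∼ = {[p54=p58], [p55], [p56=p57]}; |τ_Q| = 3.

Equivalence classes: [p54=p58], [p55], [p56=p57].
Quotient map π: X → X/∼ sends p54 ↦ [p54=p58], p55 ↦ [p55], p56 ↦ [p56=p57], p57 ↦ [p56=p57], p58 ↦ [p54=p58].
For each subset V ⊆ X/∼, compute π^{-1}(V) ⊆ X and check whether π^{-1}(V) ∈ τ. V is open in τ_Q iff π^{-1}(V) ∈ τ.
  V = {}: π^{-1}(V) = ∅ ∈ τ ✓.
  V = {[p54=p58]}: π^{-1}(V) = {p54, p58} ∉ τ ✗.
  V = {[p55]}: π^{-1}(V) = {p55} ∈ τ ✓.
  V = {[p54=p58], [p55]}: π^{-1}(V) = {p54, p55, p58} ∉ τ ✗.
  V = {[p56=p57]}: π^{-1}(V) = {p56, p57} ∉ τ ✗.
  V = {[p54=p58], [p56=p57]}: π^{-1}(V) = {p54, p56, p57, p58} ∉ τ ✗.
  V = {[p55], [p56=p57]}: π^{-1}(V) = {p55, p56, p57} ∉ τ ✗.
  V = {[p54=p58], [p55], [p56=p57]}: π^{-1}(V) = {p54, p55, p56, p57, p58} ∈ τ ✓.
Open sets in the quotient: τ_Q = {{}, {[p55]}, {[p54=p58], [p55], [p56=p57]}} (3 elements).


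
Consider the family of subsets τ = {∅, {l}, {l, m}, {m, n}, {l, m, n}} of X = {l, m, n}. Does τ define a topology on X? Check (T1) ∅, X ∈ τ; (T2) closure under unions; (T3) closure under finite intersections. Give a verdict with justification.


τ is NOT a topology on X.

Axiom (T1): ∅ ∈ τ? Yes; X ∈ τ? Yes.
Axiom (T2/T3): check pairwise unions and intersections of members of τ.
Counterexample for (T3): {l, m} ∩ {m, n} = {m} ∉ τ. Therefore τ is NOT a topology.


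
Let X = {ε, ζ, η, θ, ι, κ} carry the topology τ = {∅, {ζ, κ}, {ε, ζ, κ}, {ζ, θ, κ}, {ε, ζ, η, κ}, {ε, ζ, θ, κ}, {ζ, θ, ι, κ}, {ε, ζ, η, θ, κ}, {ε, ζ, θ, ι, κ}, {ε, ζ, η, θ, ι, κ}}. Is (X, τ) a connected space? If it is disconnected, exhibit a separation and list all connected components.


(X, τ) is connected.

Find clopen sets (U ∈ τ with X ∖ U ∈ τ):
  U = ∅, X ∖ U = {ε, ζ, η, θ, ι, κ} — both open, so U is clopen.
  U = {ε, ζ, η, θ, ι, κ}, X ∖ U = ∅ — both open, so U is clopen.
Only trivial clopens (∅ and X) exist, so (X, τ) is connected.
Compute connected components by grouping points that agree on all clopens:
  component: {ε, ζ, η, θ, ι, κ}


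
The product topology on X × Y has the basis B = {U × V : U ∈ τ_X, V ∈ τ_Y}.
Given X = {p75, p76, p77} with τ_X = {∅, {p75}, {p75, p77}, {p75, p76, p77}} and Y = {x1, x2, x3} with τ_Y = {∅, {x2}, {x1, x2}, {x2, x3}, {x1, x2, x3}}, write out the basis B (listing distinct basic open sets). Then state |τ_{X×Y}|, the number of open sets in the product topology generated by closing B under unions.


Basis B = {∅ × ∅, {p75} × {x2}, {p75} × {x1, x2}, {p75} × {x2, x3}, {p75, p77} × {x2}, {p75} × {x1, x2, x3}, {p75, p76, p77} × {x2}, {p75, p77} × {x1, x2}, {p75, p77} × {x2, x3}, {p75, p77} × {x1, x2, x3}, {p75, p76, p77} × {x1, x2}, {p75, p76, p77} × {x2, x3}, {p75, p76, p77} × {x1, x2, x3}}; |τ_{X×Y}| = 30.

Enumerate products U × V with U ∈ τ_X, V ∈ τ_Y (deduplicated):
  ∅ × ∅ = {} (∅)
  {p75} × {x2} = {(p75,x2)}
  {p75} × {x1, x2} = {(p75,x1), (p75,x2)}
  {p75} × {x2, x3} = {(p75,x2), (p75,x3)}
  {p75, p77} × {x2} = {(p75,x2), (p77,x2)}
  {p75} × {x1, x2, x3} = {(p75,x1), (p75,x2), (p75,x3)}
  {p75, p76, p77} × {x2} = {(p75,x2), (p76,x2), (p77,x2)}
  {p75, p77} × {x1, x2} = {(p75,x1), (p75,x2), (p77,x1), (p77,x2)}
  {p75, p77} × {x2, x3} = {(p75,x2), (p75,x3), (p77,x2), (p77,x3)}
  {p75, p77} × {x1, x2, x3} = {(p75,x1), (p75,x2), (p75,x3), (p77,x1), (p77,x2), (p77,x3)}
  {p75, p76, p77} × {x1, x2} = {(p75,x1), (p75,x2), (p76,x1), (p76,x2), (p77,x1), (p77,x2)}
  {p75, p76, p77} × {x2, x3} = {(p75,x2), (p75,x3), (p76,x2), (p76,x3), (p77,x2), (p77,x3)}
  {p75, p76, p77} × {x1, x2, x3} = {(p75,x1), (p75,x2), (p75,x3), (p76,x1), (p76,x2), (p76,x3), (p77,x1), (p77,x2), (p77,x3)}
These 13 distinct sets form the basis B.
Close under arbitrary unions to get τ_{X×Y}; counting gives |τ_{X×Y}| = 30.


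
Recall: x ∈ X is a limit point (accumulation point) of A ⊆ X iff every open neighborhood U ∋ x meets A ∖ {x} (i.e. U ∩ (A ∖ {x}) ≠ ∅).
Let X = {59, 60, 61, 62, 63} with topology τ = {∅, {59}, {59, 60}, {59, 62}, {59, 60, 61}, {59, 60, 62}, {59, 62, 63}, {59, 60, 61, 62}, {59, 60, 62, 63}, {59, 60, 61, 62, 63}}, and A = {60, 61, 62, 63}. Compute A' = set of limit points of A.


A' = {61, 63}

For each x ∈ X, list the open sets U ∈ τ with x ∈ U, then check whether U ∩ (A ∖ {x}) ≠ ∅ for every such U.
  x = 59: open {59} ∋ x has {59} ∩ (A ∖ {59}) = ∅, so x is NOT a limit point.
  x = 60: open {59, 60} ∋ x has {59, 60} ∩ (A ∖ {60}) = ∅, so x is NOT a limit point.
  x = 61: opens ∋ x are {59, 60, 61}, {59, 60, 61, 62}, {59, 60, 61, 62, 63}; each meets A ∖ {61}, so x IS a limit point.
  x = 62: open {59, 62} ∋ x has {59, 62} ∩ (A ∖ {62}) = ∅, so x is NOT a limit point.
  x = 63: opens ∋ x are {59, 62, 63}, {59, 60, 62, 63}, {59, 60, 61, 62, 63}; each meets A ∖ {63}, so x IS a limit point.
Collecting: A' = {61, 63}.


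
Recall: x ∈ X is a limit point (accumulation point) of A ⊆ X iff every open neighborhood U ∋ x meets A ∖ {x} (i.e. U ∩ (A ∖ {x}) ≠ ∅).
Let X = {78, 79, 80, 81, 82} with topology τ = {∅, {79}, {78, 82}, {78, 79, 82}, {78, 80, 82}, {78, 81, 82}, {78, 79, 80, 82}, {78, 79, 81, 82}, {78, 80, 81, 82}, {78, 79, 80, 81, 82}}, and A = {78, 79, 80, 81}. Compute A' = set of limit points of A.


A' = {80, 81, 82}

For each x ∈ X, list the open sets U ∈ τ with x ∈ U, then check whether U ∩ (A ∖ {x}) ≠ ∅ for every such U.
  x = 78: open {78, 82} ∋ x has {78, 82} ∩ (A ∖ {78}) = ∅, so x is NOT a limit point.
  x = 79: open {79} ∋ x has {79} ∩ (A ∖ {79}) = ∅, so x is NOT a limit point.
  x = 80: opens ∋ x are {78, 80, 82}, {78, 79, 80, 82}, {78, 80, 81, 82}, {78, 79, 80, 81, 82}; each meets A ∖ {80}, so x IS a limit point.
  x = 81: opens ∋ x are {78, 81, 82}, {78, 79, 81, 82}, {78, 80, 81, 82}, {78, 79, 80, 81, 82}; each meets A ∖ {81}, so x IS a limit point.
  x = 82: opens ∋ x are {78, 82}, {78, 79, 82}, {78, 80, 82}, {78, 81, 82}, {78, 79, 80, 82}, {78, 79, 81, 82}, {78, 80, 81, 82}, {78, 79, 80, 81, 82}; each meets A ∖ {82}, so x IS a limit point.
Collecting: A' = {80, 81, 82}.


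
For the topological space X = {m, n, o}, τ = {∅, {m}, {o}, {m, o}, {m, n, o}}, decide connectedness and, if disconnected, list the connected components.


(X, τ) is connected.

Find clopen sets (U ∈ τ with X ∖ U ∈ τ):
  U = ∅, X ∖ U = {m, n, o} — both open, so U is clopen.
  U = {m, n, o}, X ∖ U = ∅ — both open, so U is clopen.
Only trivial clopens (∅ and X) exist, so (X, τ) is connected.
Compute connected components by grouping points that agree on all clopens:
  component: {m, n, o}


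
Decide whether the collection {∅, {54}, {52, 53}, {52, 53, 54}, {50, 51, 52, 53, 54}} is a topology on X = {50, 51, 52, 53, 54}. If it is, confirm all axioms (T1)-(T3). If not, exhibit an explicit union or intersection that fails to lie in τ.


τ IS a topology on X.

Axiom (T1): ∅ ∈ τ? Yes; X ∈ τ? Yes.
Axiom (T2/T3): check pairwise unions and intersections of members of τ.
All pairwise intersections and unions checked — each lies in τ. Therefore τ satisfies (T1), (T2), (T3): it IS a topology on X.


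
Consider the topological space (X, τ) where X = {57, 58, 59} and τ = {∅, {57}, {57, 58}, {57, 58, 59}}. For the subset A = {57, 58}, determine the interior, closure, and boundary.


int(A) = {57, 58}, cl(A) = {57, 58, 59}, ∂A = {59}.

Closed sets in (X, τ) are complements of opens:
  closed(X, τ) = {∅, {59}, {58, 59}, {57, 58, 59}}.
int(A) = ⋃ {U ∈ τ : U ⊆ A}. Opens contained in A: ∅, {57}, {57, 58}.
Taking the union of these: int(A) = {57, 58}.
cl(A) = ⋂ {C closed : A ⊆ C}. Closed sets containing A: {57, 58, 59}.
Intersecting these: cl(A) = {57, 58, 59}.
∂A = cl(A) ∖ int(A) = {57, 58, 59} ∖ {57, 58} = {59}.


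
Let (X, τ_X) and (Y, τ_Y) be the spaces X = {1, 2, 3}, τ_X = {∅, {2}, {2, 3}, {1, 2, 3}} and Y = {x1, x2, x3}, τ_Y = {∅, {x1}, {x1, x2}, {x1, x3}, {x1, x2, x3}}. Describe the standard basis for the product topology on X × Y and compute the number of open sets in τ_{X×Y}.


Basis B = {∅ × ∅, {2} × {x1}, {2} × {x1, x2}, {2} × {x1, x3}, {2, 3} × {x1}, {1, 2, 3} × {x1}, {2} × {x1, x2, x3}, {2, 3} × {x1, x2}, {2, 3} × {x1, x3}, {1, 2, 3} × {x1, x2}, {1, 2, 3} × {x1, x3}, {2, 3} × {x1, x2, x3}, {1, 2, 3} × {x1, x2, x3}}; |τ_{X×Y}| = 30.

Enumerate products U × V with U ∈ τ_X, V ∈ τ_Y (deduplicated):
  ∅ × ∅ = {} (∅)
  {2} × {x1} = {(2,x1)}
  {2} × {x1, x2} = {(2,x1), (2,x2)}
  {2} × {x1, x3} = {(2,x1), (2,x3)}
  {2, 3} × {x1} = {(2,x1), (3,x1)}
  {1, 2, 3} × {x1} = {(1,x1), (2,x1), (3,x1)}
  {2} × {x1, x2, x3} = {(2,x1), (2,x2), (2,x3)}
  {2, 3} × {x1, x2} = {(2,x1), (2,x2), (3,x1), (3,x2)}
  {2, 3} × {x1, x3} = {(2,x1), (2,x3), (3,x1), (3,x3)}
  {1, 2, 3} × {x1, x2} = {(1,x1), (1,x2), (2,x1), (2,x2), (3,x1), (3,x2)}
  {1, 2, 3} × {x1, x3} = {(1,x1), (1,x3), (2,x1), (2,x3), (3,x1), (3,x3)}
  {2, 3} × {x1, x2, x3} = {(2,x1), (2,x2), (2,x3), (3,x1), (3,x2), (3,x3)}
  {1, 2, 3} × {x1, x2, x3} = {(1,x1), (1,x2), (1,x3), (2,x1), (2,x2), (2,x3), (3,x1), (3,x2), (3,x3)}
These 13 distinct sets form the basis B.
Close under arbitrary unions to get τ_{X×Y}; counting gives |τ_{X×Y}| = 30.


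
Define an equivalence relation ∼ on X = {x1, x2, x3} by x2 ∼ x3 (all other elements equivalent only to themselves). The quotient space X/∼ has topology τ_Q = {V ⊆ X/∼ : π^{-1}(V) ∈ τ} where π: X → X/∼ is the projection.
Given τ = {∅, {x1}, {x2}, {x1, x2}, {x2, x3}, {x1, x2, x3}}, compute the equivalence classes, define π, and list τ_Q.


X/∼ = {[x1], [x2=x3]}; |τ_Q| = 4.

Equivalence classes: [x1], [x2=x3].
Quotient map π: X → X/∼ sends x1 ↦ [x1], x2 ↦ [x2=x3], x3 ↦ [x2=x3].
For each subset V ⊆ X/∼, compute π^{-1}(V) ⊆ X and check whether π^{-1}(V) ∈ τ. V is open in τ_Q iff π^{-1}(V) ∈ τ.
  V = {}: π^{-1}(V) = ∅ ∈ τ ✓.
  V = {[x1]}: π^{-1}(V) = {x1} ∈ τ ✓.
  V = {[x2=x3]}: π^{-1}(V) = {x2, x3} ∈ τ ✓.
  V = {[x1], [x2=x3]}: π^{-1}(V) = {x1, x2, x3} ∈ τ ✓.
Open sets in the quotient: τ_Q = {{}, {[x1]}, {[x2=x3]}, {[x1], [x2=x3]}} (4 elements).


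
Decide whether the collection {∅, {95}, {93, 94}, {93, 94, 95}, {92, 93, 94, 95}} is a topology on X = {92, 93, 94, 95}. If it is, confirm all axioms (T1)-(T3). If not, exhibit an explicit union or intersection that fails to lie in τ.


τ IS a topology on X.

Axiom (T1): ∅ ∈ τ? Yes; X ∈ τ? Yes.
Axiom (T2/T3): check pairwise unions and intersections of members of τ.
All pairwise intersections and unions checked — each lies in τ. Therefore τ satisfies (T1), (T2), (T3): it IS a topology on X.


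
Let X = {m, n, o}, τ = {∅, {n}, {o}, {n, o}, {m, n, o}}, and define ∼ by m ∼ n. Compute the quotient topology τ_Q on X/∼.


X/∼ = {[m=n], [o]}; |τ_Q| = 3.

Equivalence classes: [m=n], [o].
Quotient map π: X → X/∼ sends m ↦ [m=n], n ↦ [m=n], o ↦ [o].
For each subset V ⊆ X/∼, compute π^{-1}(V) ⊆ X and check whether π^{-1}(V) ∈ τ. V is open in τ_Q iff π^{-1}(V) ∈ τ.
  V = {}: π^{-1}(V) = ∅ ∈ τ ✓.
  V = {[m=n]}: π^{-1}(V) = {m, n} ∉ τ ✗.
  V = {[o]}: π^{-1}(V) = {o} ∈ τ ✓.
  V = {[m=n], [o]}: π^{-1}(V) = {m, n, o} ∈ τ ✓.
Open sets in the quotient: τ_Q = {{}, {[o]}, {[m=n], [o]}} (3 elements).


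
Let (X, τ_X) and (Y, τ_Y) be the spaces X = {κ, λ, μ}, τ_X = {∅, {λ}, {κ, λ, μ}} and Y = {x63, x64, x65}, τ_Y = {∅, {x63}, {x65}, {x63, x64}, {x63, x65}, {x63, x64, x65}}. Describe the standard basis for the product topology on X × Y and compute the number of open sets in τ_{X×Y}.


Basis B = {∅ × ∅, {λ} × {x63}, {λ} × {x65}, {λ} × {x63, x64}, {λ} × {x63, x65}, {κ, λ, μ} × {x63}, {κ, λ, μ} × {x65}, {λ} × {x63, x64, x65}, {κ, λ, μ} × {x63, x64}, {κ, λ, μ} × {x63, x65}, {κ, λ, μ} × {x63, x64, x65}}; |τ_{X×Y}| = 18.

Enumerate products U × V with U ∈ τ_X, V ∈ τ_Y (deduplicated):
  ∅ × ∅ = {} (∅)
  {λ} × {x63} = {(λ,x63)}
  {λ} × {x65} = {(λ,x65)}
  {λ} × {x63, x64} = {(λ,x63), (λ,x64)}
  {λ} × {x63, x65} = {(λ,x63), (λ,x65)}
  {κ, λ, μ} × {x63} = {(κ,x63), (λ,x63), (μ,x63)}
  {κ, λ, μ} × {x65} = {(κ,x65), (λ,x65), (μ,x65)}
  {λ} × {x63, x64, x65} = {(λ,x63), (λ,x64), (λ,x65)}
  {κ, λ, μ} × {x63, x64} = {(κ,x63), (κ,x64), (λ,x63), (λ,x64), (μ,x63), (μ,x64)}
  {κ, λ, μ} × {x63, x65} = {(κ,x63), (κ,x65), (λ,x63), (λ,x65), (μ,x63), (μ,x65)}
  {κ, λ, μ} × {x63, x64, x65} = {(κ,x63), (κ,x64), (κ,x65), (λ,x63), (λ,x64), (λ,x65), (μ,x63), (μ,x64), (μ,x65)}
These 11 distinct sets form the basis B.
Close under arbitrary unions to get τ_{X×Y}; counting gives |τ_{X×Y}| = 18.


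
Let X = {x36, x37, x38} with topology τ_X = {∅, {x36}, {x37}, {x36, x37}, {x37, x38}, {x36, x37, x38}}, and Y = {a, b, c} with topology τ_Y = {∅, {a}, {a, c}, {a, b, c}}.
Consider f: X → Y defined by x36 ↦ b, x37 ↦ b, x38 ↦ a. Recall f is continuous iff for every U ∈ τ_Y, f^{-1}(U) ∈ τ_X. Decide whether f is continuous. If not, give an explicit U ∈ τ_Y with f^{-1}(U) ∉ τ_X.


f is NOT continuous.

Compute f^{-1}(U) for each U ∈ τ_Y:
  U = ∅: f^{-1}(U) = ∅ ∈ τ_X ✓.
  U = {a}: f^{-1}(U) = {x38} ∉ τ_X ✗.
  U = {a, c}: f^{-1}(U) = {x38} ∉ τ_X ✗.
  U = {a, b, c}: f^{-1}(U) = {x36, x37, x38} ∈ τ_X ✓.
Found U = {a} with f^{-1}(U) = {x38} not in τ_X. Therefore f is NOT continuous.


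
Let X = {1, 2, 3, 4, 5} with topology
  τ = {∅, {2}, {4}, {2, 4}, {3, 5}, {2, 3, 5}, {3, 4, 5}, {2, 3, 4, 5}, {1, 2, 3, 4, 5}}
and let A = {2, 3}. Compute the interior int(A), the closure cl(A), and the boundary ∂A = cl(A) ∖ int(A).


int(A) = {2}, cl(A) = {1, 2, 3, 5}, ∂A = {1, 3, 5}.

Closed sets in (X, τ) are complements of opens:
  closed(X, τ) = {∅, {1}, {1, 2}, {1, 4}, {1, 2, 4}, {1, 3, 5}, {1, 2, 3, 5}, {1, 3, 4, 5}, {1, 2, 3, 4, 5}}.
int(A) = ⋃ {U ∈ τ : U ⊆ A}. Opens contained in A: ∅, {2}.
Taking the union of these: int(A) = {2}.
cl(A) = ⋂ {C closed : A ⊆ C}. Closed sets containing A: {1, 2, 3, 5}, {1, 2, 3, 4, 5}.
Intersecting these: cl(A) = {1, 2, 3, 5}.
∂A = cl(A) ∖ int(A) = {1, 2, 3, 5} ∖ {2} = {1, 3, 5}.


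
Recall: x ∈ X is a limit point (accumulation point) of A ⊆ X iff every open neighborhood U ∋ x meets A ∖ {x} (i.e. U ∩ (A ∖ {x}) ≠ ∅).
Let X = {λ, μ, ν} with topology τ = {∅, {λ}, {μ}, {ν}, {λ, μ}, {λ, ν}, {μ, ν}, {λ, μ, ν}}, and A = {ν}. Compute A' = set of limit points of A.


A' = ∅

For each x ∈ X, list the open sets U ∈ τ with x ∈ U, then check whether U ∩ (A ∖ {x}) ≠ ∅ for every such U.
  x = λ: open {λ} ∋ x has {λ} ∩ (A ∖ {λ}) = ∅, so x is NOT a limit point.
  x = μ: open {μ} ∋ x has {μ} ∩ (A ∖ {μ}) = ∅, so x is NOT a limit point.
  x = ν: open {ν} ∋ x has {ν} ∩ (A ∖ {ν}) = ∅, so x is NOT a limit point.
Collecting: A' = ∅.


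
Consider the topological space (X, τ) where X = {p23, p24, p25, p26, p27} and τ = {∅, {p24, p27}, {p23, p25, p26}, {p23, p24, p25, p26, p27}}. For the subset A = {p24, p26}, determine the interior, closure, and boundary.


int(A) = ∅, cl(A) = {p23, p24, p25, p26, p27}, ∂A = {p23, p24, p25, p26, p27}.

Closed sets in (X, τ) are complements of opens:
  closed(X, τ) = {∅, {p24, p27}, {p23, p25, p26}, {p23, p24, p25, p26, p27}}.
int(A) = ⋃ {U ∈ τ : U ⊆ A}. Opens contained in A: ∅.
Taking the union of these: int(A) = ∅.
cl(A) = ⋂ {C closed : A ⊆ C}. Closed sets containing A: {p23, p24, p25, p26, p27}.
Intersecting these: cl(A) = {p23, p24, p25, p26, p27}.
∂A = cl(A) ∖ int(A) = {p23, p24, p25, p26, p27} ∖ ∅ = {p23, p24, p25, p26, p27}.


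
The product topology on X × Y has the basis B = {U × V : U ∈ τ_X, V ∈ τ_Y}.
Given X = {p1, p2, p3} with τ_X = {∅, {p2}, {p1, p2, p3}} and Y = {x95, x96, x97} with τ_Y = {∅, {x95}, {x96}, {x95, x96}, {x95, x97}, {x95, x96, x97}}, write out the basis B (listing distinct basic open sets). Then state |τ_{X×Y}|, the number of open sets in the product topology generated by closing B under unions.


Basis B = {∅ × ∅, {p2} × {x95}, {p2} × {x96}, {p2} × {x95, x96}, {p2} × {x95, x97}, {p1, p2, p3} × {x95}, {p1, p2, p3} × {x96}, {p2} × {x95, x96, x97}, {p1, p2, p3} × {x95, x96}, {p1, p2, p3} × {x95, x97}, {p1, p2, p3} × {x95, x96, x97}}; |τ_{X×Y}| = 18.

Enumerate products U × V with U ∈ τ_X, V ∈ τ_Y (deduplicated):
  ∅ × ∅ = {} (∅)
  {p2} × {x95} = {(p2,x95)}
  {p2} × {x96} = {(p2,x96)}
  {p2} × {x95, x96} = {(p2,x95), (p2,x96)}
  {p2} × {x95, x97} = {(p2,x95), (p2,x97)}
  {p1, p2, p3} × {x95} = {(p1,x95), (p2,x95), (p3,x95)}
  {p1, p2, p3} × {x96} = {(p1,x96), (p2,x96), (p3,x96)}
  {p2} × {x95, x96, x97} = {(p2,x95), (p2,x96), (p2,x97)}
  {p1, p2, p3} × {x95, x96} = {(p1,x95), (p1,x96), (p2,x95), (p2,x96), (p3,x95), (p3,x96)}
  {p1, p2, p3} × {x95, x97} = {(p1,x95), (p1,x97), (p2,x95), (p2,x97), (p3,x95), (p3,x97)}
  {p1, p2, p3} × {x95, x96, x97} = {(p1,x95), (p1,x96), (p1,x97), (p2,x95), (p2,x96), (p2,x97), (p3,x95), (p3,x96), (p3,x97)}
These 11 distinct sets form the basis B.
Close under arbitrary unions to get τ_{X×Y}; counting gives |τ_{X×Y}| = 18.


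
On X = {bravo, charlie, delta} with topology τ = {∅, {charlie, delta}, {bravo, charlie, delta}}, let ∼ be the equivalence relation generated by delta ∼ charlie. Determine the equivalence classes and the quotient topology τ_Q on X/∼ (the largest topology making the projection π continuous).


X/∼ = {[bravo], [charlie=delta]}; |τ_Q| = 3.

Equivalence classes: [bravo], [charlie=delta].
Quotient map π: X → X/∼ sends bravo ↦ [bravo], charlie ↦ [charlie=delta], delta ↦ [charlie=delta].
For each subset V ⊆ X/∼, compute π^{-1}(V) ⊆ X and check whether π^{-1}(V) ∈ τ. V is open in τ_Q iff π^{-1}(V) ∈ τ.
  V = {}: π^{-1}(V) = ∅ ∈ τ ✓.
  V = {[bravo]}: π^{-1}(V) = {bravo} ∉ τ ✗.
  V = {[charlie=delta]}: π^{-1}(V) = {charlie, delta} ∈ τ ✓.
  V = {[bravo], [charlie=delta]}: π^{-1}(V) = {bravo, charlie, delta} ∈ τ ✓.
Open sets in the quotient: τ_Q = {{}, {[charlie=delta]}, {[bravo], [charlie=delta]}} (3 elements).


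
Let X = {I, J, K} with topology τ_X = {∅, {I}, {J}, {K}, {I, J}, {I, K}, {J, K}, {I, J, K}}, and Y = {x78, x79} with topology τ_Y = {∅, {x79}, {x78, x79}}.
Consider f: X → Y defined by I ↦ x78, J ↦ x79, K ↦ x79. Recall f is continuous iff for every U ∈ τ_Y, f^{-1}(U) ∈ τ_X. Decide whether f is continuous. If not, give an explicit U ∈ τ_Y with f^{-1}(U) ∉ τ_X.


f IS continuous.

Compute f^{-1}(U) for each U ∈ τ_Y:
  U = ∅: f^{-1}(U) = ∅ ∈ τ_X ✓.
  U = {x79}: f^{-1}(U) = {J, K} ∈ τ_X ✓.
  U = {x78, x79}: f^{-1}(U) = {I, J, K} ∈ τ_X ✓.
Every preimage lies in τ_X, so f IS continuous.


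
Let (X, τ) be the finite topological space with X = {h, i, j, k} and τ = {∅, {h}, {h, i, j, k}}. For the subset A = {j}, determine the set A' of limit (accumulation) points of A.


A' = {i, k}

For each x ∈ X, list the open sets U ∈ τ with x ∈ U, then check whether U ∩ (A ∖ {x}) ≠ ∅ for every such U.
  x = h: open {h} ∋ x has {h} ∩ (A ∖ {h}) = ∅, so x is NOT a limit point.
  x = i: opens ∋ x are {h, i, j, k}; each meets A ∖ {i}, so x IS a limit point.
  x = j: open {h, i, j, k} ∋ x has {h, i, j, k} ∩ (A ∖ {j}) = ∅, so x is NOT a limit point.
  x = k: opens ∋ x are {h, i, j, k}; each meets A ∖ {k}, so x IS a limit point.
Collecting: A' = {i, k}.


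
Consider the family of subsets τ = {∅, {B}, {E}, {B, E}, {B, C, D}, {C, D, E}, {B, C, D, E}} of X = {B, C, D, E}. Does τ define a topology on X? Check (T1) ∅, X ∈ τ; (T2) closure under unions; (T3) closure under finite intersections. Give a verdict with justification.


τ is NOT a topology on X.

Axiom (T1): ∅ ∈ τ? Yes; X ∈ τ? Yes.
Axiom (T2/T3): check pairwise unions and intersections of members of τ.
Counterexample for (T3): {B, C, D} ∩ {C, D, E} = {C, D} ∉ τ. Therefore τ is NOT a topology.


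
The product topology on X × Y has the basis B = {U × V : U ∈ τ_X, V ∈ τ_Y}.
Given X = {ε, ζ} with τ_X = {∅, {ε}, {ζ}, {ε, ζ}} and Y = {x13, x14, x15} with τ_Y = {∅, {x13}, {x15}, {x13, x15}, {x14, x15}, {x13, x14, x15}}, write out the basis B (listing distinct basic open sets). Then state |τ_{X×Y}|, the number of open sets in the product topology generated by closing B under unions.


Basis B = {∅ × ∅, {ε} × {x13}, {ε} × {x15}, {ζ} × {x13}, {ζ} × {x15}, {ε} × {x13, x15}, {ε, ζ} × {x13}, {ε} × {x14, x15}, {ε, ζ} × {x15}, {ζ} × {x13, x15}, {ζ} × {x14, x15}, {ε} × {x13, x14, x15}, {ζ} × {x13, x14, x15}, {ε, ζ} × {x13, x15}, {ε, ζ} × {x14, x15}, {ε, ζ} × {x13, x14, x15}}; |τ_{X×Y}| = 36.

Enumerate products U × V with U ∈ τ_X, V ∈ τ_Y (deduplicated):
  ∅ × ∅ = {} (∅)
  {ε} × {x13} = {(ε,x13)}
  {ε} × {x15} = {(ε,x15)}
  {ζ} × {x13} = {(ζ,x13)}
  {ζ} × {x15} = {(ζ,x15)}
  {ε} × {x13, x15} = {(ε,x13), (ε,x15)}
  {ε, ζ} × {x13} = {(ε,x13), (ζ,x13)}
  {ε} × {x14, x15} = {(ε,x14), (ε,x15)}
  {ε, ζ} × {x15} = {(ε,x15), (ζ,x15)}
  {ζ} × {x13, x15} = {(ζ,x13), (ζ,x15)}
  {ζ} × {x14, x15} = {(ζ,x14), (ζ,x15)}
  {ε} × {x13, x14, x15} = {(ε,x13), (ε,x14), (ε,x15)}
  {ζ} × {x13, x14, x15} = {(ζ,x13), (ζ,x14), (ζ,x15)}
  {ε, ζ} × {x13, x15} = {(ε,x13), (ε,x15), (ζ,x13), (ζ,x15)}
  {ε, ζ} × {x14, x15} = {(ε,x14), (ε,x15), (ζ,x14), (ζ,x15)}
  {ε, ζ} × {x13, x14, x15} = {(ε,x13), (ε,x14), (ε,x15), (ζ,x13), (ζ,x14), (ζ,x15)}
These 16 distinct sets form the basis B.
Close under arbitrary unions to get τ_{X×Y}; counting gives |τ_{X×Y}| = 36.


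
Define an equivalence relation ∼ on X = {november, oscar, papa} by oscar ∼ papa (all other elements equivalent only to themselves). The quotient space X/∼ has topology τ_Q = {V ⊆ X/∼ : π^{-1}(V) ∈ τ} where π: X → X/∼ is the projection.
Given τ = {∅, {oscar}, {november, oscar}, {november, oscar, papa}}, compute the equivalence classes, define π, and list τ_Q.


X/∼ = {[november], [oscar=papa]}; |τ_Q| = 2.

Equivalence classes: [november], [oscar=papa].
Quotient map π: X → X/∼ sends november ↦ [november], oscar ↦ [oscar=papa], papa ↦ [oscar=papa].
For each subset V ⊆ X/∼, compute π^{-1}(V) ⊆ X and check whether π^{-1}(V) ∈ τ. V is open in τ_Q iff π^{-1}(V) ∈ τ.
  V = {}: π^{-1}(V) = ∅ ∈ τ ✓.
  V = {[november]}: π^{-1}(V) = {november} ∉ τ ✗.
  V = {[oscar=papa]}: π^{-1}(V) = {oscar, papa} ∉ τ ✗.
  V = {[november], [oscar=papa]}: π^{-1}(V) = {november, oscar, papa} ∈ τ ✓.
Open sets in the quotient: τ_Q = {{}, {[november], [oscar=papa]}} (2 elements).


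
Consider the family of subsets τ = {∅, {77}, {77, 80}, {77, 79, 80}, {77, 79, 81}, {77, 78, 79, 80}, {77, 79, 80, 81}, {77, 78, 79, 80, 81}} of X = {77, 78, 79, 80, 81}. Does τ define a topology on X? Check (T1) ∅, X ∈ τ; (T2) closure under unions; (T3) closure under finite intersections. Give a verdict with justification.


τ is NOT a topology on X.

Axiom (T1): ∅ ∈ τ? Yes; X ∈ τ? Yes.
Axiom (T2/T3): check pairwise unions and intersections of members of τ.
Counterexample for (T3): {77, 79, 80} ∩ {77, 79, 81} = {77, 79} ∉ τ. Therefore τ is NOT a topology.


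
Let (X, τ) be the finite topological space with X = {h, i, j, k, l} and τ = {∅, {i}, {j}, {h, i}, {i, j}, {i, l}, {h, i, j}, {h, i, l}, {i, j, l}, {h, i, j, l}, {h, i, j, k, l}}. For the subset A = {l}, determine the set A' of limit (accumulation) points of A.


A' = {k}

For each x ∈ X, list the open sets U ∈ τ with x ∈ U, then check whether U ∩ (A ∖ {x}) ≠ ∅ for every such U.
  x = h: open {h, i} ∋ x has {h, i} ∩ (A ∖ {h}) = ∅, so x is NOT a limit point.
  x = i: open {i} ∋ x has {i} ∩ (A ∖ {i}) = ∅, so x is NOT a limit point.
  x = j: open {j} ∋ x has {j} ∩ (A ∖ {j}) = ∅, so x is NOT a limit point.
  x = k: opens ∋ x are {h, i, j, k, l}; each meets A ∖ {k}, so x IS a limit point.
  x = l: open {i, l} ∋ x has {i, l} ∩ (A ∖ {l}) = ∅, so x is NOT a limit point.
Collecting: A' = {k}.


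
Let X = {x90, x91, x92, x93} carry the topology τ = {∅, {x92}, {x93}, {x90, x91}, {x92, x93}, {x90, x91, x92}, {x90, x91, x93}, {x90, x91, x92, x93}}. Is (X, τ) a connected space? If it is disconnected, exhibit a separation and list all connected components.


(X, τ) is disconnected; components = [{x92}, {x93}, {x90, x91}].

Find clopen sets (U ∈ τ with X ∖ U ∈ τ):
  U = ∅, X ∖ U = {x90, x91, x92, x93} — both open, so U is clopen.
  U = {x92}, X ∖ U = {x90, x91, x93} — both open, so U is clopen.
  U = {x93}, X ∖ U = {x90, x91, x92} — both open, so U is clopen.
  U = {x90, x91}, X ∖ U = {x92, x93} — both open, so U is clopen.
  U = {x92, x93}, X ∖ U = {x90, x91} — both open, so U is clopen.
  U = {x90, x91, x92}, X ∖ U = {x93} — both open, so U is clopen.
  U = {x90, x91, x93}, X ∖ U = {x92} — both open, so U is clopen.
  U = {x90, x91, x92, x93}, X ∖ U = ∅ — both open, so U is clopen.
Nontrivial clopen(s) exist: e.g. {x92, x93}. So (X, τ) is disconnected.
Compute connected components by grouping points that agree on all clopens:
  component: {x92}
  component: {x93}
  component: {x90, x91}


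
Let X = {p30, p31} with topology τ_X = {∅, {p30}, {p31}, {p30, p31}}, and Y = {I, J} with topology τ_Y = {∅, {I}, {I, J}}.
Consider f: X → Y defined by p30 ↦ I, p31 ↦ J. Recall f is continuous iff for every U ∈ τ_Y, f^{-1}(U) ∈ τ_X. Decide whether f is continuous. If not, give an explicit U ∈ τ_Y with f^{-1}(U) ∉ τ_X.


f IS continuous.

Compute f^{-1}(U) for each U ∈ τ_Y:
  U = ∅: f^{-1}(U) = ∅ ∈ τ_X ✓.
  U = {I}: f^{-1}(U) = {p30} ∈ τ_X ✓.
  U = {I, J}: f^{-1}(U) = {p30, p31} ∈ τ_X ✓.
Every preimage lies in τ_X, so f IS continuous.


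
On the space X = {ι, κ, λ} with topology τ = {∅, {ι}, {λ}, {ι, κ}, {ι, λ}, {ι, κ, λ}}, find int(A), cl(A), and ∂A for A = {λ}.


int(A) = {λ}, cl(A) = {λ}, ∂A = ∅.

Closed sets in (X, τ) are complements of opens:
  closed(X, τ) = {∅, {κ}, {λ}, {ι, κ}, {κ, λ}, {ι, κ, λ}}.
int(A) = ⋃ {U ∈ τ : U ⊆ A}. Opens contained in A: ∅, {λ}.
Taking the union of these: int(A) = {λ}.
cl(A) = ⋂ {C closed : A ⊆ C}. Closed sets containing A: {λ}, {κ, λ}, {ι, κ, λ}.
Intersecting these: cl(A) = {λ}.
∂A = cl(A) ∖ int(A) = {λ} ∖ {λ} = ∅.


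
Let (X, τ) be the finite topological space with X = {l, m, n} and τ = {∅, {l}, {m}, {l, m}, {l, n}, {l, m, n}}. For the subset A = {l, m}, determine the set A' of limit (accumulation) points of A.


A' = {n}

For each x ∈ X, list the open sets U ∈ τ with x ∈ U, then check whether U ∩ (A ∖ {x}) ≠ ∅ for every such U.
  x = l: open {l} ∋ x has {l} ∩ (A ∖ {l}) = ∅, so x is NOT a limit point.
  x = m: open {m} ∋ x has {m} ∩ (A ∖ {m}) = ∅, so x is NOT a limit point.
  x = n: opens ∋ x are {l, n}, {l, m, n}; each meets A ∖ {n}, so x IS a limit point.
Collecting: A' = {n}.


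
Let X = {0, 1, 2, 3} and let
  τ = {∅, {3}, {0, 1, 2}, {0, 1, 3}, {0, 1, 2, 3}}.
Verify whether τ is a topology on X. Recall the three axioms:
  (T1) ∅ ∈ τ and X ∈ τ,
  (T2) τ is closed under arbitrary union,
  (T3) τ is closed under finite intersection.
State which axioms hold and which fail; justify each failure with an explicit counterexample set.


τ is NOT a topology on X.

Axiom (T1): ∅ ∈ τ? Yes; X ∈ τ? Yes.
Axiom (T2/T3): check pairwise unions and intersections of members of τ.
Counterexample for (T3): {0, 1, 2} ∩ {0, 1, 3} = {0, 1} ∉ τ. Therefore τ is NOT a topology.


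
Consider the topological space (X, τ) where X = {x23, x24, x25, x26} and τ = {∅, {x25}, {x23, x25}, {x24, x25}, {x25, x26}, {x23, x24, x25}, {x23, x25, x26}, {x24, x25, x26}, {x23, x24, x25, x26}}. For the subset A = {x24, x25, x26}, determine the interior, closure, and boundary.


int(A) = {x24, x25, x26}, cl(A) = {x23, x24, x25, x26}, ∂A = {x23}.

Closed sets in (X, τ) are complements of opens:
  closed(X, τ) = {∅, {x23}, {x24}, {x26}, {x23, x24}, {x23, x26}, {x24, x26}, {x23, x24, x26}, {x23, x24, x25, x26}}.
int(A) = ⋃ {U ∈ τ : U ⊆ A}. Opens contained in A: ∅, {x25}, {x24, x25}, {x25, x26}, {x24, x25, x26}.
Taking the union of these: int(A) = {x24, x25, x26}.
cl(A) = ⋂ {C closed : A ⊆ C}. Closed sets containing A: {x23, x24, x25, x26}.
Intersecting these: cl(A) = {x23, x24, x25, x26}.
∂A = cl(A) ∖ int(A) = {x23, x24, x25, x26} ∖ {x24, x25, x26} = {x23}.


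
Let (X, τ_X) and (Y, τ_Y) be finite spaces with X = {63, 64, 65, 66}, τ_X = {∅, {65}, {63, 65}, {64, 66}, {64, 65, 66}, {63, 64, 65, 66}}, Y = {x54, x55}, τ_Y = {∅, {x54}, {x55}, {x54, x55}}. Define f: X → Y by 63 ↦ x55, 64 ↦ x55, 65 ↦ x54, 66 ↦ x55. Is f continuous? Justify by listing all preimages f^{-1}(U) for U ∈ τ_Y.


f is NOT continuous.

Compute f^{-1}(U) for each U ∈ τ_Y:
  U = ∅: f^{-1}(U) = ∅ ∈ τ_X ✓.
  U = {x54}: f^{-1}(U) = {65} ∈ τ_X ✓.
  U = {x55}: f^{-1}(U) = {63, 64, 66} ∉ τ_X ✗.
  U = {x54, x55}: f^{-1}(U) = {63, 64, 65, 66} ∈ τ_X ✓.
Found U = {x55} with f^{-1}(U) = {63, 64, 66} not in τ_X. Therefore f is NOT continuous.


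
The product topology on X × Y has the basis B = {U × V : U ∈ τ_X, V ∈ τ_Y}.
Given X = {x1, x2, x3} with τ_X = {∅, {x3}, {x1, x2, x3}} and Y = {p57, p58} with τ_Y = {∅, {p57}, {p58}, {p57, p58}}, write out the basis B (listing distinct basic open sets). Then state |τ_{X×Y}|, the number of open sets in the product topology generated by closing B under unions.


Basis B = {∅ × ∅, {x3} × {p57}, {x3} × {p58}, {x3} × {p57, p58}, {x1, x2, x3} × {p57}, {x1, x2, x3} × {p58}, {x1, x2, x3} × {p57, p58}}; |τ_{X×Y}| = 9.

Enumerate products U × V with U ∈ τ_X, V ∈ τ_Y (deduplicated):
  ∅ × ∅ = {} (∅)
  {x3} × {p57} = {(x3,p57)}
  {x3} × {p58} = {(x3,p58)}
  {x3} × {p57, p58} = {(x3,p57), (x3,p58)}
  {x1, x2, x3} × {p57} = {(x1,p57), (x2,p57), (x3,p57)}
  {x1, x2, x3} × {p58} = {(x1,p58), (x2,p58), (x3,p58)}
  {x1, x2, x3} × {p57, p58} = {(x1,p57), (x1,p58), (x2,p57), (x2,p58), (x3,p57), (x3,p58)}
These 7 distinct sets form the basis B.
Close under arbitrary unions to get τ_{X×Y}; counting gives |τ_{X×Y}| = 9.
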